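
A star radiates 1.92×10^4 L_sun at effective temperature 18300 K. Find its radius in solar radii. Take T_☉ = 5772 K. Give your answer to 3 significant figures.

R/R_☉ = √(L/L_☉) / (T/T_☉)² = √(1.92×10^4) / (3.170)²
       = 138.6 / 10.05 = 13.78.

13.8 solar radii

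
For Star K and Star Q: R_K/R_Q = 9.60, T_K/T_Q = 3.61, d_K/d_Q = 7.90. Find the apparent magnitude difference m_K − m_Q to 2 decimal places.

L_K/L_Q = (9.60)²(3.61)⁴ = 1.565×10^4.
F_K/F_Q = (L_K/L_Q)/(d_K/d_Q)² = 1.565×10^4/62.41 = 250.8.
m_K − m_Q = −2.5 log₁₀(250.8) = -6.00.

-6.00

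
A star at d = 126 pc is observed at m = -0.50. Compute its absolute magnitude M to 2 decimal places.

-6.00

M = m − 5 log₁₀(d/10 pc) = -0.50 − 5 log₁₀(126/10)
  = -0.50 − 5 × 1.100 = -0.50 − 5.50 = -6.00.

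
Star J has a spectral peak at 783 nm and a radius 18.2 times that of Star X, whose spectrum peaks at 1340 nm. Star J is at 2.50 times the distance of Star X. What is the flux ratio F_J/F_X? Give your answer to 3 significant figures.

455

Wien's law: T_J/T_X = λ_X/λ_J = 1340/783 = 1.711.
L_J/L_X = (R_J/R_X)²(T_J/T_X)⁴ = (18.2)²(1.711)⁴ = 2841.
F_J/F_X = (L_J/L_X)/(d_J/d_X)² = 2841/(2.50)² = 454.6.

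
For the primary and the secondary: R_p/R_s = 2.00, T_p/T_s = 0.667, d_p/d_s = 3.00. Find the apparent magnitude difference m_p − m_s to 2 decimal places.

2.64

L_p/L_s = (2.00)²(0.667)⁴ = 0.7917.
F_p/F_s = (L_p/L_s)/(d_p/d_s)² = 0.7917/9.000 = 0.08797.
m_p − m_s = −2.5 log₁₀(0.08797) = 2.64.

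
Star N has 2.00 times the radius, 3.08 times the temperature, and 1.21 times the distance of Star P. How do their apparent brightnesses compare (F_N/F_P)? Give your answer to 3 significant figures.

246

L_N/L_P = (R_N/R_P)²(T_N/T_P)⁴ = (2.00)² × (3.08)⁴ = 360.0.
F_N/F_P = (L_N/L_P)/(d_N/d_P)² = 360.0 / (1.21)² = 245.9.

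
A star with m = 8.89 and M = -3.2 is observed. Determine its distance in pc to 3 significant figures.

2.62×10^3 pc

m − M = 5 log₁₀(d/10 pc)
8.89 − (-3.2) = 12.09 = 5 log₁₀(d/10)
d = 10 × 10^(12.09/5) = 10 × 10^2.418 = 2618 pc.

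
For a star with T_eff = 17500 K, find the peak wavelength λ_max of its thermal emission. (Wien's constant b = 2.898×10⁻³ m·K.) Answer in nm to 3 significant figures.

λ_max = b/T = 2.898×10⁻³ / 17500 = 1.66×10^-7 m = 165.6 nm.

166 nm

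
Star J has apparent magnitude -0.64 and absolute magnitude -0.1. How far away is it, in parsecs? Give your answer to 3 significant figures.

m − M = 5 log₁₀(d/10 pc)
-0.64 − (-0.1) = -0.54 = 5 log₁₀(d/10)
d = 10 × 10^(-0.54/5) = 10 × 10^-0.108 = 7.798 pc.

7.80 pc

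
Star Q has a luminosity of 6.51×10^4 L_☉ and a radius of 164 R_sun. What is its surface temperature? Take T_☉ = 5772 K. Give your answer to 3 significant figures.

T/T_☉ = (L/L_☉)^(1/4) / (R/R_☉)^(1/2)
T = 5772 × (6.51×10^4)^(1/4) / √(164) = 5772 × 15.97 / 12.81 = 7199 K.

7.20×10^3 K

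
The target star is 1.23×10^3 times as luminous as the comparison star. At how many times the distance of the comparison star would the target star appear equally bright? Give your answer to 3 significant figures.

Equal flux requires L_t/d_t² = L_c/d_c², so d_t/d_c = √(L_t/L_c)
= √(1.23×10^3) = 35.07.

35.1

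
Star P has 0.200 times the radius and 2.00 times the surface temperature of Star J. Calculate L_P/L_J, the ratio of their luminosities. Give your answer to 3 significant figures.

0.640

From the Stefan–Boltzmann law, L ∝ R²T⁴, so
L_P/L_J = (R_P/R_J)² (T_P/T_J)⁴ = (0.200)² × (2.00)⁴ = 0.04000 × 16.00 = 0.6400.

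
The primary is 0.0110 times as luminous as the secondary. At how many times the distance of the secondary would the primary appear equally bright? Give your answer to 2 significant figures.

Equal flux requires L_p/d_p² = L_s/d_s², so d_p/d_s = √(L_p/L_s)
= √(0.0110) = 0.1049.

0.10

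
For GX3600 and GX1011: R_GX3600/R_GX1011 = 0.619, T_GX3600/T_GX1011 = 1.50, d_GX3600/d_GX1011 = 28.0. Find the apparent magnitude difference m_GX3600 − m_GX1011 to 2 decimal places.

L_GX3600/L_GX1011 = (0.619)²(1.50)⁴ = 1.940.
F_GX3600/F_GX1011 = (L_GX3600/L_GX1011)/(d_GX3600/d_GX1011)² = 1.940/784.0 = 0.002474.
m_GX3600 − m_GX1011 = −2.5 log₁₀(0.002474) = 6.52.

6.52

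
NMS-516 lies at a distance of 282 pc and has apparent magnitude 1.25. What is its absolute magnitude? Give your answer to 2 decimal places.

M = m − 5 log₁₀(d/10 pc) = 1.25 − 5 log₁₀(282/10)
  = 1.25 − 5 × 1.450 = 1.25 − 7.25 = -6.00.

-6.00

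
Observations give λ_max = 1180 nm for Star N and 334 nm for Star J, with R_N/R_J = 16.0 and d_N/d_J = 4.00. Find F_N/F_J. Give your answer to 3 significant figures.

0.103

Wien's law: T_N/T_J = λ_J/λ_N = 334/1180 = 0.2831.
L_N/L_J = (R_N/R_J)²(T_N/T_J)⁴ = (16.0)²(0.2831)⁴ = 1.643.
F_N/F_J = (L_N/L_J)/(d_N/d_J)² = 1.643/(4.00)² = 0.1027.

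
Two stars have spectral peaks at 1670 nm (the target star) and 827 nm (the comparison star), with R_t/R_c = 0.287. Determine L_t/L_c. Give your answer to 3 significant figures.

Wien's law gives T ∝ 1/λ_max, so T_t/T_c = λ_c/λ_t = 827/1670 = 0.4952.
Then L ∝ R²T⁴ gives L_t/L_c = (0.287)² × (0.4952)⁴ = 0.08237 × 0.06014 = 0.004954.

0.00495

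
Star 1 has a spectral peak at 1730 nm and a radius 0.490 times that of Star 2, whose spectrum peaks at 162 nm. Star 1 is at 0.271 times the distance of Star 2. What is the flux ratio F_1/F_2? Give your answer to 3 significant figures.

2.51×10^-4

Wien's law: T_1/T_2 = λ_2/λ_1 = 162/1730 = 0.09364.
L_1/L_2 = (R_1/R_2)²(T_1/T_2)⁴ = (0.490)²(0.09364)⁴ = 1.846×10^-5.
F_1/F_2 = (L_1/L_2)/(d_1/d_2)² = 1.846×10^-5/(0.271)² = 2.514×10^-4.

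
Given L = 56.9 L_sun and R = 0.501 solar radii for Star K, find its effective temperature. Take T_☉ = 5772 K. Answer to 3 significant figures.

2.24×10^4 K

T/T_☉ = (L/L_☉)^(1/4) / (R/R_☉)^(1/2)
T = 5772 × (56.9)^(1/4) / √(0.501) = 5772 × 2.746 / 0.7078 = 2.240×10^4 K.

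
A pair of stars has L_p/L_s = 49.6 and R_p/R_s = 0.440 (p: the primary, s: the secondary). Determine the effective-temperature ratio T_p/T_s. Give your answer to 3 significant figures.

L ∝ R²T⁴ gives T ∝ (L/R²)^(1/4), so
T_p/T_s = (49.6 / 0.440²)^(1/4) = (256.2)^(1/4) = 4.001.

4.00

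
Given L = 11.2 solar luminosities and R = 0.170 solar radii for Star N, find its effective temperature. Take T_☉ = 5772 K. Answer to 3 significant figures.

2.56×10^4 K

T/T_☉ = (L/L_☉)^(1/4) / (R/R_☉)^(1/2)
T = 5772 × (11.2)^(1/4) / √(0.170) = 5772 × 1.829 / 0.4123 = 2.561×10^4 K.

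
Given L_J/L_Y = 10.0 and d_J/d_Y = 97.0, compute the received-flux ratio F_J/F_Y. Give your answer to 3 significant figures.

0.00106

F = L/(4πd²), so F_J/F_Y = (L_J/L_Y) / (d_J/d_Y)²
= 10.0 / (97.0)² = 10.0 / 9409 = 0.001063.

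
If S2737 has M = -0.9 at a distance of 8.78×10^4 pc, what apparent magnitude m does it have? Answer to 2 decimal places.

18.82

m = M + 5 log₁₀(d/10 pc) = -0.9 + 5 log₁₀(8.78×10^4/10)
  = -0.9 + 5 × 3.943 = -0.9 + 19.72 = 18.82.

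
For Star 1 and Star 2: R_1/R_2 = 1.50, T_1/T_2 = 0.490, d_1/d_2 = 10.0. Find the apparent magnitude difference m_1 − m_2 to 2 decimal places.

L_1/L_2 = (1.50)²(0.490)⁴ = 0.1297.
F_1/F_2 = (L_1/L_2)/(d_1/d_2)² = 0.1297/100.0 = 0.001297.
m_1 − m_2 = −2.5 log₁₀(0.001297) = 7.22.

7.22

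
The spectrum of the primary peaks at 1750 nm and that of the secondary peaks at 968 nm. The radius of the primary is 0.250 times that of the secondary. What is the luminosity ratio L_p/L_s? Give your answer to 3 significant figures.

0.00585

Wien's law gives T ∝ 1/λ_max, so T_p/T_s = λ_s/λ_p = 968/1750 = 0.5531.
Then L ∝ R²T⁴ gives L_p/L_s = (0.250)² × (0.5531)⁴ = 0.06250 × 0.09362 = 0.005851.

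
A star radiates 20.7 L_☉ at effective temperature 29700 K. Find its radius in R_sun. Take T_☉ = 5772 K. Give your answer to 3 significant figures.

0.172 R_sun

R/R_☉ = √(L/L_☉) / (T/T_☉)² = √(20.7) / (5.146)²
       = 4.550 / 26.48 = 0.1718.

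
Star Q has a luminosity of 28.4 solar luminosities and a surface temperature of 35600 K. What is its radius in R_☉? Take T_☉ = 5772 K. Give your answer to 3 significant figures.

R/R_☉ = √(L/L_☉) / (T/T_☉)² = √(28.4) / (6.168)²
       = 5.329 / 38.04 = 0.1401.

0.140 R_☉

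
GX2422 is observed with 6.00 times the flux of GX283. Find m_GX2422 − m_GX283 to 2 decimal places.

m_GX2422 − m_GX283 = −2.5 log₁₀(F_GX2422/F_GX283) = −2.5 log₁₀(6.00) = −2.5 × (0.778) = -1.945.

-1.95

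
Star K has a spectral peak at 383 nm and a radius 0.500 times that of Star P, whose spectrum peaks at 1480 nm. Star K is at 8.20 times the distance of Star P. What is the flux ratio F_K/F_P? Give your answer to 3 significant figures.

Wien's law: T_K/T_P = λ_P/λ_K = 1480/383 = 3.864.
L_K/L_P = (R_K/R_P)²(T_K/T_P)⁴ = (0.500)²(3.864)⁴ = 55.74.
F_K/F_P = (L_K/L_P)/(d_K/d_P)² = 55.74/(8.20)² = 0.8290.

0.829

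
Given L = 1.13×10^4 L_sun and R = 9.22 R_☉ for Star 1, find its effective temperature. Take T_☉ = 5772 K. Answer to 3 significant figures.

T/T_☉ = (L/L_☉)^(1/4) / (R/R_☉)^(1/2)
T = 5772 × (1.13×10^4)^(1/4) / √(9.22) = 5772 × 10.31 / 3.036 = 1.960×10^4 K.

1.96×10^4 K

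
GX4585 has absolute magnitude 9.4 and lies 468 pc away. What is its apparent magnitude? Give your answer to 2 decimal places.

17.75

m = M + 5 log₁₀(d/10 pc) = 9.4 + 5 log₁₀(468/10)
  = 9.4 + 5 × 1.670 = 9.4 + 8.35 = 17.75.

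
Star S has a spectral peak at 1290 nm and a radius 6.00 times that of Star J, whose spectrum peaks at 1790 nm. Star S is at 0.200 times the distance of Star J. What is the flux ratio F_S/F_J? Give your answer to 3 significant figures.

Wien's law: T_S/T_J = λ_J/λ_S = 1790/1290 = 1.388.
L_S/L_J = (R_S/R_J)²(T_S/T_J)⁴ = (6.00)²(1.388)⁴ = 133.5.
F_S/F_J = (L_S/L_J)/(d_S/d_J)² = 133.5/(0.200)² = 3337.

3.34×10^3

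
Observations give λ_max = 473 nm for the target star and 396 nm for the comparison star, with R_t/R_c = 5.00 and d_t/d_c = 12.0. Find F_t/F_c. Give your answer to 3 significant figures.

Wien's law: T_t/T_c = λ_c/λ_t = 396/473 = 0.8372.
L_t/L_c = (R_t/R_c)²(T_t/T_c)⁴ = (5.00)²(0.8372)⁴ = 12.28.
F_t/F_c = (L_t/L_c)/(d_t/d_c)² = 12.28/(12.0)² = 0.08529.

0.0853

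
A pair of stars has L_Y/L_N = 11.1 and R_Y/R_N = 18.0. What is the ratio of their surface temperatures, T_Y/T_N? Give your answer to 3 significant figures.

L ∝ R²T⁴ gives T ∝ (L/R²)^(1/4), so
T_Y/T_N = (11.1 / 18.0²)^(1/4) = (0.03426)^(1/4) = 0.4302.

0.430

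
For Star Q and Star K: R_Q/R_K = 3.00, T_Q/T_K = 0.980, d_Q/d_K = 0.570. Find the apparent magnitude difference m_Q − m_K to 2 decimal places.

-3.52

L_Q/L_K = (3.00)²(0.980)⁴ = 8.301.
F_Q/F_K = (L_Q/L_K)/(d_Q/d_K)² = 8.301/0.3249 = 25.55.
m_Q − m_K = −2.5 log₁₀(25.55) = -3.52.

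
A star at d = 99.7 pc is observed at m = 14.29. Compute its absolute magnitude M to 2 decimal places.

9.30

M = m − 5 log₁₀(d/10 pc) = 14.29 − 5 log₁₀(99.7/10)
  = 14.29 − 5 × 0.999 = 14.29 − 4.99 = 9.30.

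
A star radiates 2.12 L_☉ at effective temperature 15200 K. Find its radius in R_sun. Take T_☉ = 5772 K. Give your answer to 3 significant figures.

R/R_☉ = √(L/L_☉) / (T/T_☉)² = √(2.12) / (2.633)²
       = 1.456 / 6.935 = 0.2100.

0.210 R_sun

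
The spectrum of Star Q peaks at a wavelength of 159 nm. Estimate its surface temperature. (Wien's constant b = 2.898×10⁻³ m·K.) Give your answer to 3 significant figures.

T = b/λ_max = 2.898×10⁻³ / (159×10⁻⁹) = 1.823×10^4 K.

1.82×10^4 K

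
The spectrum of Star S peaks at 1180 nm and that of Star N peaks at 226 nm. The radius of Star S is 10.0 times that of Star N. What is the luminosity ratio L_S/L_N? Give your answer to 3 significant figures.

0.135

Wien's law gives T ∝ 1/λ_max, so T_S/T_N = λ_N/λ_S = 226/1180 = 0.1915.
Then L ∝ R²T⁴ gives L_S/L_N = (10.0)² × (0.1915)⁴ = 100.0 × 0.001346 = 0.1346.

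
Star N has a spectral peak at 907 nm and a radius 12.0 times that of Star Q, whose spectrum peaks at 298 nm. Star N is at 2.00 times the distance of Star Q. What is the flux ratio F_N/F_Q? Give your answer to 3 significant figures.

0.420

Wien's law: T_N/T_Q = λ_Q/λ_N = 298/907 = 0.3286.
L_N/L_Q = (R_N/R_Q)²(T_N/T_Q)⁴ = (12.0)²(0.3286)⁴ = 1.678.
F_N/F_Q = (L_N/L_Q)/(d_N/d_Q)² = 1.678/(2.00)² = 0.4195.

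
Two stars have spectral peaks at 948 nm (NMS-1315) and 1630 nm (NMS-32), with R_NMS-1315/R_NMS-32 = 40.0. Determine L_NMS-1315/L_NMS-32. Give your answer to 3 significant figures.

1.40×10^4

Wien's law gives T ∝ 1/λ_max, so T_NMS-1315/T_NMS-32 = λ_NMS-32/λ_NMS-1315 = 1630/948 = 1.719.
Then L ∝ R²T⁴ gives L_NMS-1315/L_NMS-32 = (40.0)² × (1.719)⁴ = 1600 × 8.740 = 1.398×10^4.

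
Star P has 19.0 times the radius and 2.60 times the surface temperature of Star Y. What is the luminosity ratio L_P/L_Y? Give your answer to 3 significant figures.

1.65×10^4

From the Stefan–Boltzmann law, L ∝ R²T⁴, so
L_P/L_Y = (R_P/R_Y)² (T_P/T_Y)⁴ = (19.0)² × (2.60)⁴ = 361.0 × 45.70 = 1.650×10^4.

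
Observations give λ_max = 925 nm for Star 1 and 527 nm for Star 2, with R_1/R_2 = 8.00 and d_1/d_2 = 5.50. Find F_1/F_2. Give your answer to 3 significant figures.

Wien's law: T_1/T_2 = λ_2/λ_1 = 527/925 = 0.5697.
L_1/L_2 = (R_1/R_2)²(T_1/T_2)⁴ = (8.00)²(0.5697)⁴ = 6.743.
F_1/F_2 = (L_1/L_2)/(d_1/d_2)² = 6.743/(5.50)² = 0.2229.

0.223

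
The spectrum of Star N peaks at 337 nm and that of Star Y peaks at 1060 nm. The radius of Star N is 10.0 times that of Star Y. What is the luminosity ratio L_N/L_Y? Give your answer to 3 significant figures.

9.79×10^3

Wien's law gives T ∝ 1/λ_max, so T_N/T_Y = λ_Y/λ_N = 1060/337 = 3.145.
Then L ∝ R²T⁴ gives L_N/L_Y = (10.0)² × (3.145)⁴ = 100.0 × 97.88 = 9788.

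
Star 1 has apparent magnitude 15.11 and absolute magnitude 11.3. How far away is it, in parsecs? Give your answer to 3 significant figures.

m − M = 5 log₁₀(d/10 pc)
15.11 − (11.3) = 3.81 = 5 log₁₀(d/10)
d = 10 × 10^(3.81/5) = 10 × 10^0.762 = 57.81 pc.

57.8 pc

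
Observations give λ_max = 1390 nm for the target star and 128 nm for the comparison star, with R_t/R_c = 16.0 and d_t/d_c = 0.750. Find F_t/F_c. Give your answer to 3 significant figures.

Wien's law: T_t/T_c = λ_c/λ_t = 128/1390 = 0.09209.
L_t/L_c = (R_t/R_c)²(T_t/T_c)⁴ = (16.0)²(0.09209)⁴ = 0.01841.
F_t/F_c = (L_t/L_c)/(d_t/d_c)² = 0.01841/(0.750)² = 0.03273.

0.0327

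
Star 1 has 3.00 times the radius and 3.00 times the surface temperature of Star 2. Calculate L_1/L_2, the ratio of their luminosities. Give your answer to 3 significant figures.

729

From the Stefan–Boltzmann law, L ∝ R²T⁴, so
L_1/L_2 = (R_1/R_2)² (T_1/T_2)⁴ = (3.00)² × (3.00)⁴ = 9.000 × 81.00 = 729.0.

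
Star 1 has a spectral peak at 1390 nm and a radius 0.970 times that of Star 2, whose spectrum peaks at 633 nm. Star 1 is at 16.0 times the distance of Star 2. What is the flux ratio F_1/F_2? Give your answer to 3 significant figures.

1.58×10^-4

Wien's law: T_1/T_2 = λ_2/λ_1 = 633/1390 = 0.4554.
L_1/L_2 = (R_1/R_2)²(T_1/T_2)⁴ = (0.970)²(0.4554)⁴ = 0.04047.
F_1/F_2 = (L_1/L_2)/(d_1/d_2)² = 0.04047/(16.0)² = 1.581×10^-4.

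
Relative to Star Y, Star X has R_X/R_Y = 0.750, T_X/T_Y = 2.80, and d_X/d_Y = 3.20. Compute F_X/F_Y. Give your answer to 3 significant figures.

3.38

L_X/L_Y = (R_X/R_Y)²(T_X/T_Y)⁴ = (0.750)² × (2.80)⁴ = 34.57.
F_X/F_Y = (L_X/L_Y)/(d_X/d_Y)² = 34.57 / (3.20)² = 3.376.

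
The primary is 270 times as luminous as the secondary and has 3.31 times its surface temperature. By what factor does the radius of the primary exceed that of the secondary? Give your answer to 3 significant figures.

1.50

L ∝ R²T⁴ gives R ∝ √L / T², so
R_p/R_s = √(270) / (3.31)² = 16.43 / 10.96 = 1.500.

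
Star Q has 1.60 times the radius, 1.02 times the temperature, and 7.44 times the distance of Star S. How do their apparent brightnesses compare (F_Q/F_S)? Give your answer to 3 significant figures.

L_Q/L_S = (R_Q/R_S)²(T_Q/T_S)⁴ = (1.60)² × (1.02)⁴ = 2.771.
F_Q/F_S = (L_Q/L_S)/(d_Q/d_S)² = 2.771 / (7.44)² = 0.05006.

0.0501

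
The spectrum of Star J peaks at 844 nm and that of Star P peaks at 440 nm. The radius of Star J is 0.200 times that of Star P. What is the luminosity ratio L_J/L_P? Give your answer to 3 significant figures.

0.00295

Wien's law gives T ∝ 1/λ_max, so T_J/T_P = λ_P/λ_J = 440/844 = 0.5213.
Then L ∝ R²T⁴ gives L_J/L_P = (0.200)² × (0.5213)⁴ = 0.04000 × 0.07387 = 0.002955.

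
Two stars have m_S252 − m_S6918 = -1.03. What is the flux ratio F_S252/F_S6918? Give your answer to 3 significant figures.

2.58

F_S252/F_S6918 = 10^(−(m_S252 − m_S6918)/2.5) = 10^(1.03/2.5) = 10^0.412 = 2.582.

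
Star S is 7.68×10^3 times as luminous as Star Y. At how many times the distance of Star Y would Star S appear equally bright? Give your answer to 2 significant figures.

Equal flux requires L_S/d_S² = L_Y/d_Y², so d_S/d_Y = √(L_S/L_Y)
= √(7.68×10^3) = 87.64.

88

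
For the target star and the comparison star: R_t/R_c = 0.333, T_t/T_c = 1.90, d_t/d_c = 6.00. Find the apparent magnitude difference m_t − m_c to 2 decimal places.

L_t/L_c = (0.333)²(1.90)⁴ = 1.445.
F_t/F_c = (L_t/L_c)/(d_t/d_c)² = 1.445/36.00 = 0.04014.
m_t − m_c = −2.5 log₁₀(0.04014) = 3.49.

3.49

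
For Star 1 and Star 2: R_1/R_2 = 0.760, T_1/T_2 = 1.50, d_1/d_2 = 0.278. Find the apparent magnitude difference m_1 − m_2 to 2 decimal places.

L_1/L_2 = (0.760)²(1.50)⁴ = 2.924.
F_1/F_2 = (L_1/L_2)/(d_1/d_2)² = 2.924/0.07728 = 37.84.
m_1 − m_2 = −2.5 log₁₀(37.84) = -3.94.

-3.94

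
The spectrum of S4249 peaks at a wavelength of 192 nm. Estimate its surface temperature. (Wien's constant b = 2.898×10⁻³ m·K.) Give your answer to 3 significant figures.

T = b/λ_max = 2.898×10⁻³ / (192×10⁻⁹) = 1.509×10^4 K.

1.51×10^4 K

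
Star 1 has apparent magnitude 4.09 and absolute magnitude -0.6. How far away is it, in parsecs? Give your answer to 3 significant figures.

86.7 pc

m − M = 5 log₁₀(d/10 pc)
4.09 − (-0.6) = 4.69 = 5 log₁₀(d/10)
d = 10 × 10^(4.69/5) = 10 × 10^0.938 = 86.70 pc.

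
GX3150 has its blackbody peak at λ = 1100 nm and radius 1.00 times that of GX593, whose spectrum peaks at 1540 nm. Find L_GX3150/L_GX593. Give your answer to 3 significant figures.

3.84

Wien's law gives T ∝ 1/λ_max, so T_GX3150/T_GX593 = λ_GX593/λ_GX3150 = 1540/1100 = 1.400.
Then L ∝ R²T⁴ gives L_GX3150/L_GX593 = (1.00)² × (1.400)⁴ = 1.000 × 3.842 = 3.842.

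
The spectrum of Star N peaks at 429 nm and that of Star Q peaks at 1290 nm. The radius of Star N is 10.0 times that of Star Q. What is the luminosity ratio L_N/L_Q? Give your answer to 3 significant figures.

8.18×10^3

Wien's law gives T ∝ 1/λ_max, so T_N/T_Q = λ_Q/λ_N = 1290/429 = 3.007.
Then L ∝ R²T⁴ gives L_N/L_Q = (10.0)² × (3.007)⁴ = 100.0 × 81.76 = 8176.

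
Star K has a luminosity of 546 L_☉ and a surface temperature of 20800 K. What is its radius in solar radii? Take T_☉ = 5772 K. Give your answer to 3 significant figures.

1.80 solar radii

R/R_☉ = √(L/L_☉) / (T/T_☉)² = √(546) / (3.604)²
       = 23.37 / 12.99 = 1.799.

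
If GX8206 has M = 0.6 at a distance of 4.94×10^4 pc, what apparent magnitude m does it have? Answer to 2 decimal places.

m = M + 5 log₁₀(d/10 pc) = 0.6 + 5 log₁₀(4.94×10^4/10)
  = 0.6 + 5 × 3.694 = 0.6 + 18.47 = 19.07.

19.07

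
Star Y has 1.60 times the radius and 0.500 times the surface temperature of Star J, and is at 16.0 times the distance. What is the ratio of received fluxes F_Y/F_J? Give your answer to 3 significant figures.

6.25×10^-4

L_Y/L_J = (R_Y/R_J)²(T_Y/T_J)⁴ = (1.60)² × (0.500)⁴ = 0.1600.
F_Y/F_J = (L_Y/L_J)/(d_Y/d_J)² = 0.1600 / (16.0)² = 6.250×10^-4.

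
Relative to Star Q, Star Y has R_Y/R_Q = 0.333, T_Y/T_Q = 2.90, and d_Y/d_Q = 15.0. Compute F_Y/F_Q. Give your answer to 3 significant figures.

L_Y/L_Q = (R_Y/R_Q)²(T_Y/T_Q)⁴ = (0.333)² × (2.90)⁴ = 7.843.
F_Y/F_Q = (L_Y/L_Q)/(d_Y/d_Q)² = 7.843 / (15.0)² = 0.03486.

0.0349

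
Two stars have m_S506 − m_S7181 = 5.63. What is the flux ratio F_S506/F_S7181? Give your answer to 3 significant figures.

0.00560

F_S506/F_S7181 = 10^(−(m_S506 − m_S7181)/2.5) = 10^(-5.63/2.5) = 10^-2.252 = 0.005598.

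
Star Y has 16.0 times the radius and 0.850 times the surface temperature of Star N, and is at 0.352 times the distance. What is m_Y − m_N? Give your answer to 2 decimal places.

L_Y/L_N = (16.0)²(0.850)⁴ = 133.6.
F_Y/F_N = (L_Y/L_N)/(d_Y/d_N)² = 133.6/0.1239 = 1079.
m_Y − m_N = −2.5 log₁₀(1079) = -7.58.

-7.58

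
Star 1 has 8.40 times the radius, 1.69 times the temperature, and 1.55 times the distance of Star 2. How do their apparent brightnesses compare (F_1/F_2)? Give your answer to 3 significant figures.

L_1/L_2 = (R_1/R_2)²(T_1/T_2)⁴ = (8.40)² × (1.69)⁴ = 575.6.
F_1/F_2 = (L_1/L_2)/(d_1/d_2)² = 575.6 / (1.55)² = 239.6.

240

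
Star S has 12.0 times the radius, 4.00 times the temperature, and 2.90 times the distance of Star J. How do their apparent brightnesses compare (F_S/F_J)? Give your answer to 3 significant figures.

4.38×10^3

L_S/L_J = (R_S/R_J)²(T_S/T_J)⁴ = (12.0)² × (4.00)⁴ = 3.686×10^4.
F_S/F_J = (L_S/L_J)/(d_S/d_J)² = 3.686×10^4 / (2.90)² = 4383.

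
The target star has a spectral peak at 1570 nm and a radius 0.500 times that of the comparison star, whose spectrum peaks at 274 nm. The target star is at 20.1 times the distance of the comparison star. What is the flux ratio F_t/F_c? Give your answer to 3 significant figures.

Wien's law: T_t/T_c = λ_c/λ_t = 274/1570 = 0.1745.
L_t/L_c = (R_t/R_c)²(T_t/T_c)⁴ = (0.500)²(0.1745)⁴ = 2.319×10^-4.
F_t/F_c = (L_t/L_c)/(d_t/d_c)² = 2.319×10^-4/(20.1)² = 5.741×10^-7.

5.74×10^-7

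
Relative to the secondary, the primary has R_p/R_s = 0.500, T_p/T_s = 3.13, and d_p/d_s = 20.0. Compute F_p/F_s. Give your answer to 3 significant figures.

0.0600

L_p/L_s = (R_p/R_s)²(T_p/T_s)⁴ = (0.500)² × (3.13)⁴ = 23.99.
F_p/F_s = (L_p/L_s)/(d_p/d_s)² = 23.99 / (20.0)² = 0.05999.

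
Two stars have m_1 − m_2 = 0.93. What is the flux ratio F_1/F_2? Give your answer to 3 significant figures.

0.425

F_1/F_2 = 10^(−(m_1 − m_2)/2.5) = 10^(-0.93/2.5) = 10^-0.372 = 0.4246.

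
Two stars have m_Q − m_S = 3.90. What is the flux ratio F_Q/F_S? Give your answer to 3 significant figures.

0.0275

F_Q/F_S = 10^(−(m_Q − m_S)/2.5) = 10^(-3.90/2.5) = 10^-1.560 = 0.02754.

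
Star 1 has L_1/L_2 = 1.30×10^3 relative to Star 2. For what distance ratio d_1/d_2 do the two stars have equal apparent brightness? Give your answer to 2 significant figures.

36

Equal flux requires L_1/d_1² = L_2/d_2², so d_1/d_2 = √(L_1/L_2)
= √(1.30×10^3) = 36.06.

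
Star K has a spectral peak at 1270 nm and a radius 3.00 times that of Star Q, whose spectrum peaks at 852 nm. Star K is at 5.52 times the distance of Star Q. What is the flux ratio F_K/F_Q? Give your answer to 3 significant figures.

0.0598

Wien's law: T_K/T_Q = λ_Q/λ_K = 852/1270 = 0.6709.
L_K/L_Q = (R_K/R_Q)²(T_K/T_Q)⁴ = (3.00)²(0.6709)⁴ = 1.823.
F_K/F_Q = (L_K/L_Q)/(d_K/d_Q)² = 1.823/(5.52)² = 0.05983.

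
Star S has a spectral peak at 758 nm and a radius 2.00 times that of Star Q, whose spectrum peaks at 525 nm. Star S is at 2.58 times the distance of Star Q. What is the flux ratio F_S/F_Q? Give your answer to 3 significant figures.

0.138

Wien's law: T_S/T_Q = λ_Q/λ_S = 525/758 = 0.6926.
L_S/L_Q = (R_S/R_Q)²(T_S/T_Q)⁴ = (2.00)²(0.6926)⁴ = 0.9205.
F_S/F_Q = (L_S/L_Q)/(d_S/d_Q)² = 0.9205/(2.58)² = 0.1383.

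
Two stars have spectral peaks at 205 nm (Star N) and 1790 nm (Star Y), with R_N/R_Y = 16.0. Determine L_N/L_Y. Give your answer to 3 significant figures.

Wien's law gives T ∝ 1/λ_max, so T_N/T_Y = λ_Y/λ_N = 1790/205 = 8.732.
Then L ∝ R²T⁴ gives L_N/L_Y = (16.0)² × (8.732)⁴ = 256.0 × 5813 = 1.488×10^6.

1.49×10^6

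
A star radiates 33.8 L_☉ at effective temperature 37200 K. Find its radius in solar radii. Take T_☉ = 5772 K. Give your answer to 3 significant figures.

R/R_☉ = √(L/L_☉) / (T/T_☉)² = √(33.8) / (6.445)²
       = 5.814 / 41.54 = 0.1400.

0.140 solar radii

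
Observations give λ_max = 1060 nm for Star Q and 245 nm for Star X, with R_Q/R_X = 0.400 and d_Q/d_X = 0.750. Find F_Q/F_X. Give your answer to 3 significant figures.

Wien's law: T_Q/T_X = λ_X/λ_Q = 245/1060 = 0.2311.
L_Q/L_X = (R_Q/R_X)²(T_Q/T_X)⁴ = (0.400)²(0.2311)⁴ = 4.566×10^-4.
F_Q/F_X = (L_Q/L_X)/(d_Q/d_X)² = 4.566×10^-4/(0.750)² = 8.118×10^-4.

8.12×10^-4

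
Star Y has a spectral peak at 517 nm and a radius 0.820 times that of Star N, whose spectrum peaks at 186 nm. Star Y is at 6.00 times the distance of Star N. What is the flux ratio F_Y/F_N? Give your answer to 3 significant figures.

3.13×10^-4

Wien's law: T_Y/T_N = λ_N/λ_Y = 186/517 = 0.3598.
L_Y/L_N = (R_Y/R_N)²(T_Y/T_N)⁴ = (0.820)²(0.3598)⁴ = 0.01126.
F_Y/F_N = (L_Y/L_N)/(d_Y/d_N)² = 0.01126/(6.00)² = 3.129×10^-4.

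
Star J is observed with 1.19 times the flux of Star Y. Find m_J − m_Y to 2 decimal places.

m_J − m_Y = −2.5 log₁₀(F_J/F_Y) = −2.5 log₁₀(1.19) = −2.5 × (0.076) = -0.189.

-0.19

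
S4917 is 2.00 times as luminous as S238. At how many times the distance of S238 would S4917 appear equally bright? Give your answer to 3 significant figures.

1.41

Equal flux requires L_S4917/d_S4917² = L_S238/d_S238², so d_S4917/d_S238 = √(L_S4917/L_S238)
= √(2.00) = 1.414.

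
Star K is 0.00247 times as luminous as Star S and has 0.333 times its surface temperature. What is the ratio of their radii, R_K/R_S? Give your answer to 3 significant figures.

0.448

L ∝ R²T⁴ gives R ∝ √L / T², so
R_K/R_S = √(0.00247) / (0.333)² = 0.04970 / 0.1109 = 0.4482.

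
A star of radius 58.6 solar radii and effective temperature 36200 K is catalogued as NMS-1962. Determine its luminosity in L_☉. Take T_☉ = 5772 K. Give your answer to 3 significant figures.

5.31×10^6 L_☉

L/L_☉ = (R/R_☉)² (T/T_☉)⁴ = (58.6)² × (36200/5772)⁴
       = 3434 × (6.272)⁴ = 3434 × 1547 = 5.313×10^6.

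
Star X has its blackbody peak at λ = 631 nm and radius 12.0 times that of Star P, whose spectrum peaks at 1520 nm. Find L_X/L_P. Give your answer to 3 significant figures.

Wien's law gives T ∝ 1/λ_max, so T_X/T_P = λ_P/λ_X = 1520/631 = 2.409.
Then L ∝ R²T⁴ gives L_X/L_P = (12.0)² × (2.409)⁴ = 144.0 × 33.67 = 4849.

4.85×10^3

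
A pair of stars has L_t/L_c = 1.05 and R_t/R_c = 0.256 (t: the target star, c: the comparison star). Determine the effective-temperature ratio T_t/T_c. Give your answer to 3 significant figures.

2.00

L ∝ R²T⁴ gives T ∝ (L/R²)^(1/4), so
T_t/T_c = (1.05 / 0.256²)^(1/4) = (16.02)^(1/4) = 2.001.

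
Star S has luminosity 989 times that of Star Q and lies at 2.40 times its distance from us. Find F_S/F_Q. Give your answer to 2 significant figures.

F = L/(4πd²), so F_S/F_Q = (L_S/L_Q) / (d_S/d_Q)²
= 989 / (2.40)² = 989 / 5.760 = 171.7.

1.7×10^2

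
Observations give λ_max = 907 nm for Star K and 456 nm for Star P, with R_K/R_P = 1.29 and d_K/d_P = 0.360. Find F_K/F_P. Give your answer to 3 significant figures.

0.820

Wien's law: T_K/T_P = λ_P/λ_K = 456/907 = 0.5028.
L_K/L_P = (R_K/R_P)²(T_K/T_P)⁴ = (1.29)²(0.5028)⁴ = 0.1063.
F_K/F_P = (L_K/L_P)/(d_K/d_P)² = 0.1063/(0.360)² = 0.8204.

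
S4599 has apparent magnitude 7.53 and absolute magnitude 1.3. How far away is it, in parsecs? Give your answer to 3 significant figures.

176 pc

m − M = 5 log₁₀(d/10 pc)
7.53 − (1.3) = 6.23 = 5 log₁₀(d/10)
d = 10 × 10^(6.23/5) = 10 × 10^1.246 = 176.2 pc.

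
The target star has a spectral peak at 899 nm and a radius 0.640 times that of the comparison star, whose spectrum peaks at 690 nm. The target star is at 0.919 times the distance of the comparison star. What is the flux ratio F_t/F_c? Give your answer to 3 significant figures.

0.168

Wien's law: T_t/T_c = λ_c/λ_t = 690/899 = 0.7675.
L_t/L_c = (R_t/R_c)²(T_t/T_c)⁴ = (0.640)²(0.7675)⁴ = 0.1421.
F_t/F_c = (L_t/L_c)/(d_t/d_c)² = 0.1421/(0.919)² = 0.1683.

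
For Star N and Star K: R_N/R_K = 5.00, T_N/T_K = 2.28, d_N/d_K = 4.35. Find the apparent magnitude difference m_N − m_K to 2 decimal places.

L_N/L_K = (5.00)²(2.28)⁴ = 675.6.
F_N/F_K = (L_N/L_K)/(d_N/d_K)² = 675.6/18.92 = 35.70.
m_N − m_K = −2.5 log₁₀(35.70) = -3.88.

-3.88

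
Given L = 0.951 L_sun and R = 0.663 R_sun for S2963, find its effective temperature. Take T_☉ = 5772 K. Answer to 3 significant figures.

7.00×10^3 K

T/T_☉ = (L/L_☉)^(1/4) / (R/R_☉)^(1/2)
T = 5772 × (0.951)^(1/4) / √(0.663) = 5772 × 0.9875 / 0.8142 = 7000 K.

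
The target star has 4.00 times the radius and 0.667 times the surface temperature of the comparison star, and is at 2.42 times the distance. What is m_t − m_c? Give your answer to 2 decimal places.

L_t/L_c = (4.00)²(0.667)⁴ = 3.167.
F_t/F_c = (L_t/L_c)/(d_t/d_c)² = 3.167/5.856 = 0.5407.
m_t − m_c = −2.5 log₁₀(0.5407) = 0.67.

0.67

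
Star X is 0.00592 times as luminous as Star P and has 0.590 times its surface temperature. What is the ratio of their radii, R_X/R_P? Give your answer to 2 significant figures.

L ∝ R²T⁴ gives R ∝ √L / T², so
R_X/R_P = √(0.00592) / (0.590)² = 0.07694 / 0.3481 = 0.2210.

0.22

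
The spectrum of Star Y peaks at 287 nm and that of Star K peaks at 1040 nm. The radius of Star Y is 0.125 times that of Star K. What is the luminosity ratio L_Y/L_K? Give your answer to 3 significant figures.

Wien's law gives T ∝ 1/λ_max, so T_Y/T_K = λ_K/λ_Y = 1040/287 = 3.624.
Then L ∝ R²T⁴ gives L_Y/L_K = (0.125)² × (3.624)⁴ = 0.01562 × 172.4 = 2.694.

2.69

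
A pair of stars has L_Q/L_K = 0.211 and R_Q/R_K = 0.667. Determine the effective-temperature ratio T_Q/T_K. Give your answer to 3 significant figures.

L ∝ R²T⁴ gives T ∝ (L/R²)^(1/4), so
T_Q/T_K = (0.211 / 0.667²)^(1/4) = (0.4743)^(1/4) = 0.8299.

0.830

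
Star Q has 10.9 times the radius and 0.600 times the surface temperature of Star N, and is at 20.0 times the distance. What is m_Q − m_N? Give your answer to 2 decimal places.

3.54

L_Q/L_N = (10.9)²(0.600)⁴ = 15.40.
F_Q/F_N = (L_Q/L_N)/(d_Q/d_N)² = 15.40/400.0 = 0.03849.
m_Q − m_N = −2.5 log₁₀(0.03849) = 3.54.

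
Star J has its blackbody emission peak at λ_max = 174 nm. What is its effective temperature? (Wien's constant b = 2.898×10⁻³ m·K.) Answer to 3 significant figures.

T = b/λ_max = 2.898×10⁻³ / (174×10⁻⁹) = 1.666×10^4 K.

1.67×10^4 K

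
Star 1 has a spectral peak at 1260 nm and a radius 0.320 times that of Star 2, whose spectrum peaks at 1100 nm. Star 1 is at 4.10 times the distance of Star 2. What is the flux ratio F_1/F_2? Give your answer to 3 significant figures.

Wien's law: T_1/T_2 = λ_2/λ_1 = 1100/1260 = 0.8730.
L_1/L_2 = (R_1/R_2)²(T_1/T_2)⁴ = (0.320)²(0.8730)⁴ = 0.05948.
F_1/F_2 = (L_1/L_2)/(d_1/d_2)² = 0.05948/(4.10)² = 0.003539.

0.00354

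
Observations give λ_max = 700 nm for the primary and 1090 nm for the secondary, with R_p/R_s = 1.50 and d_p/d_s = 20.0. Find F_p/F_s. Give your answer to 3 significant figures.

0.0331

Wien's law: T_p/T_s = λ_s/λ_p = 1090/700 = 1.557.
L_p/L_s = (R_p/R_s)²(T_p/T_s)⁴ = (1.50)²(1.557)⁴ = 13.23.
F_p/F_s = (L_p/L_s)/(d_p/d_s)² = 13.23/(20.0)² = 0.03307.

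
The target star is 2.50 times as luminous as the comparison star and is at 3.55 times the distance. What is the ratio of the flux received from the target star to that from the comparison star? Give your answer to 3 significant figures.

F = L/(4πd²), so F_t/F_c = (L_t/L_c) / (d_t/d_c)²
= 2.50 / (3.55)² = 2.50 / 12.60 = 0.1984.

0.198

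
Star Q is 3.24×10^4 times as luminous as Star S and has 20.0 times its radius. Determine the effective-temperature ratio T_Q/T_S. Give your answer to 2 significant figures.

3.0

L ∝ R²T⁴ gives T ∝ (L/R²)^(1/4), so
T_Q/T_S = (3.24×10^4 / 20.0²)^(1/4) = (81.00)^(1/4) = 3.000.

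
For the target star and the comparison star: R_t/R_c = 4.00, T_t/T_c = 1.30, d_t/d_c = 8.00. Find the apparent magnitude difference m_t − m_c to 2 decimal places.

L_t/L_c = (4.00)²(1.30)⁴ = 45.70.
F_t/F_c = (L_t/L_c)/(d_t/d_c)² = 45.70/64.00 = 0.7140.
m_t − m_c = −2.5 log₁₀(0.7140) = 0.37.

0.37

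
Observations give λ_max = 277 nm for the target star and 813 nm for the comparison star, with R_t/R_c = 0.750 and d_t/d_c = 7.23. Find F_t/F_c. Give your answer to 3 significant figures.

0.799

Wien's law: T_t/T_c = λ_c/λ_t = 813/277 = 2.935.
L_t/L_c = (R_t/R_c)²(T_t/T_c)⁴ = (0.750)²(2.935)⁴ = 41.74.
F_t/F_c = (L_t/L_c)/(d_t/d_c)² = 41.74/(7.23)² = 0.7985.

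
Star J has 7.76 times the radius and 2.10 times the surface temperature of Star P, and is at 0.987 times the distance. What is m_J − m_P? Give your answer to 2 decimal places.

L_J/L_P = (7.76)²(2.10)⁴ = 1171.
F_J/F_P = (L_J/L_P)/(d_J/d_P)² = 1171/0.9742 = 1202.
m_J − m_P = −2.5 log₁₀(1202) = -7.70.

-7.70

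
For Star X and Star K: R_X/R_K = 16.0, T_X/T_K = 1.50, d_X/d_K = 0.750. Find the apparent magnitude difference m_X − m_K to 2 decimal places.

L_X/L_K = (16.0)²(1.50)⁴ = 1296.
F_X/F_K = (L_X/L_K)/(d_X/d_K)² = 1296/0.5625 = 2304.
m_X − m_K = −2.5 log₁₀(2304) = -8.41.

-8.41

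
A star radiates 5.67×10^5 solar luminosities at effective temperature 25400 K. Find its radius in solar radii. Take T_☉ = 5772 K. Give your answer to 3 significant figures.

R/R_☉ = √(L/L_☉) / (T/T_☉)² = √(5.67×10^5) / (4.401)²
       = 753.0 / 19.36 = 38.88.

38.9 solar radii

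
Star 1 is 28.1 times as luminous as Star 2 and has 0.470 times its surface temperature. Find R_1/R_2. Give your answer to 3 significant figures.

L ∝ R²T⁴ gives R ∝ √L / T², so
R_1/R_2 = √(28.1) / (0.470)² = 5.301 / 0.2209 = 24.00.

24.0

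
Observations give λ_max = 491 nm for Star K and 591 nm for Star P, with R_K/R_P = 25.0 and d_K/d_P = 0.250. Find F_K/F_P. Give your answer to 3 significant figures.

Wien's law: T_K/T_P = λ_P/λ_K = 591/491 = 1.204.
L_K/L_P = (R_K/R_P)²(T_K/T_P)⁴ = (25.0)²(1.204)⁴ = 1312.
F_K/F_P = (L_K/L_P)/(d_K/d_P)² = 1312/(0.250)² = 2.099×10^4.

2.10×10^4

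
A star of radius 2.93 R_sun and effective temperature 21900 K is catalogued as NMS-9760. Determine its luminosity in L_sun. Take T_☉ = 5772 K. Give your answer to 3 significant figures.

L/L_☉ = (R/R_☉)² (T/T_☉)⁴ = (2.93)² × (21900/5772)⁴
       = 8.585 × (3.794)⁴ = 8.585 × 207.2 = 1779.

1.78×10^3 L_sun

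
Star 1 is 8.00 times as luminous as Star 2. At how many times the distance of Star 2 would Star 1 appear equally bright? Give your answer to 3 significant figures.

Equal flux requires L_1/d_1² = L_2/d_2², so d_1/d_2 = √(L_1/L_2)
= √(8.00) = 2.828.

2.83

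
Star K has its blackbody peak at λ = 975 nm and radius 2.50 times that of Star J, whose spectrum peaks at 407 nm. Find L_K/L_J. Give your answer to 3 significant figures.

Wien's law gives T ∝ 1/λ_max, so T_K/T_J = λ_J/λ_K = 407/975 = 0.4174.
Then L ∝ R²T⁴ gives L_K/L_J = (2.50)² × (0.4174)⁴ = 6.250 × 0.03036 = 0.1898.

0.190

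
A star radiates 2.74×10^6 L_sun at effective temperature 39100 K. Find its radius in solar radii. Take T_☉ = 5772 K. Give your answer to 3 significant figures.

36.1 solar radii

R/R_☉ = √(L/L_☉) / (T/T_☉)² = √(2.74×10^6) / (6.774)²
       = 1655 / 45.89 = 36.07.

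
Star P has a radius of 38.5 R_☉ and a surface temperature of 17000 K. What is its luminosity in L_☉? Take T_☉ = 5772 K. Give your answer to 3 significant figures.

L/L_☉ = (R/R_☉)² (T/T_☉)⁴ = (38.5)² × (17000/5772)⁴
       = 1482 × (2.945)⁴ = 1482 × 75.25 = 1.115×10^5.

1.12×10^5 L_☉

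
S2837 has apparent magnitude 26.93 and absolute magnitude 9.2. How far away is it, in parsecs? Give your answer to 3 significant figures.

3.52×10^4 pc

m − M = 5 log₁₀(d/10 pc)
26.93 − (9.2) = 17.73 = 5 log₁₀(d/10)
d = 10 × 10^(17.73/5) = 10 × 10^3.546 = 3.516×10^4 pc.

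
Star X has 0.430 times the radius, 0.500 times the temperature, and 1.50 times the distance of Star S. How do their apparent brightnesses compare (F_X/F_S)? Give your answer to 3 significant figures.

L_X/L_S = (R_X/R_S)²(T_X/T_S)⁴ = (0.430)² × (0.500)⁴ = 0.01156.
F_X/F_S = (L_X/L_S)/(d_X/d_S)² = 0.01156 / (1.50)² = 0.005136.

0.00514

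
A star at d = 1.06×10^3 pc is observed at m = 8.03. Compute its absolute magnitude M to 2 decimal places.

-2.10

M = m − 5 log₁₀(d/10 pc) = 8.03 − 5 log₁₀(1.06×10^3/10)
  = 8.03 − 5 × 2.025 = 8.03 − 10.13 = -2.10.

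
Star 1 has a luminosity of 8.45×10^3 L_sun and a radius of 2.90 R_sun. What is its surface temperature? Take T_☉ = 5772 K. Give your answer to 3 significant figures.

3.25×10^4 K

T/T_☉ = (L/L_☉)^(1/4) / (R/R_☉)^(1/2)
T = 5772 × (8.45×10^3)^(1/4) / √(2.90) = 5772 × 9.588 / 1.703 = 3.250×10^4 K.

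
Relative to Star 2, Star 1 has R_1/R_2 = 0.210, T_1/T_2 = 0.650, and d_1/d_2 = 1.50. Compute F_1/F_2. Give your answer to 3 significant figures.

L_1/L_2 = (R_1/R_2)²(T_1/T_2)⁴ = (0.210)² × (0.650)⁴ = 0.007872.
F_1/F_2 = (L_1/L_2)/(d_1/d_2)² = 0.007872 / (1.50)² = 0.003499.

0.00350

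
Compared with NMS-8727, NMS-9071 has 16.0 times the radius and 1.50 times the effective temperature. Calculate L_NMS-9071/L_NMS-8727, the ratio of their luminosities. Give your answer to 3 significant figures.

1.30×10^3

From the Stefan–Boltzmann law, L ∝ R²T⁴, so
L_NMS-9071/L_NMS-8727 = (R_NMS-9071/R_NMS-8727)² (T_NMS-9071/T_NMS-8727)⁴ = (16.0)² × (1.50)⁴ = 256.0 × 5.062 = 1296.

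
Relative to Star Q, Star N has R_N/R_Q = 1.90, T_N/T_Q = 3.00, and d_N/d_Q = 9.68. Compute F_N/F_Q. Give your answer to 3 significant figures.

3.12

L_N/L_Q = (R_N/R_Q)²(T_N/T_Q)⁴ = (1.90)² × (3.00)⁴ = 292.4.
F_N/F_Q = (L_N/L_Q)/(d_N/d_Q)² = 292.4 / (9.68)² = 3.121.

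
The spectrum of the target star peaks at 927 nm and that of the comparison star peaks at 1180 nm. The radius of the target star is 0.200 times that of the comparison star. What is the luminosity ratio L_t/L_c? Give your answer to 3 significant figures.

Wien's law gives T ∝ 1/λ_max, so T_t/T_c = λ_c/λ_t = 1180/927 = 1.273.
Then L ∝ R²T⁴ gives L_t/L_c = (0.200)² × (1.273)⁴ = 0.04000 × 2.625 = 0.1050.

0.105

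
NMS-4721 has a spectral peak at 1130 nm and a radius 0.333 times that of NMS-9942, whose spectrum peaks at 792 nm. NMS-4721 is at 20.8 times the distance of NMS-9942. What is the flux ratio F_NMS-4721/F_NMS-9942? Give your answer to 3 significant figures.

Wien's law: T_NMS-4721/T_NMS-9942 = λ_NMS-9942/λ_NMS-4721 = 792/1130 = 0.7009.
L_NMS-4721/L_NMS-9942 = (R_NMS-4721/R_NMS-9942)²(T_NMS-4721/T_NMS-9942)⁴ = (0.333)²(0.7009)⁴ = 0.02676.
F_NMS-4721/F_NMS-9942 = (L_NMS-4721/L_NMS-9942)/(d_NMS-4721/d_NMS-9942)² = 0.02676/(20.8)² = 6.185×10^-5.

6.19×10^-5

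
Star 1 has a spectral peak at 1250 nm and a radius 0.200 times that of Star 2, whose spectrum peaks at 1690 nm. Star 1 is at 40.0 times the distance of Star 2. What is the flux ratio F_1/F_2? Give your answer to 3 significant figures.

8.35×10^-5

Wien's law: T_1/T_2 = λ_2/λ_1 = 1690/1250 = 1.352.
L_1/L_2 = (R_1/R_2)²(T_1/T_2)⁴ = (0.200)²(1.352)⁴ = 0.1336.
F_1/F_2 = (L_1/L_2)/(d_1/d_2)² = 0.1336/(40.0)² = 8.353×10^-5.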